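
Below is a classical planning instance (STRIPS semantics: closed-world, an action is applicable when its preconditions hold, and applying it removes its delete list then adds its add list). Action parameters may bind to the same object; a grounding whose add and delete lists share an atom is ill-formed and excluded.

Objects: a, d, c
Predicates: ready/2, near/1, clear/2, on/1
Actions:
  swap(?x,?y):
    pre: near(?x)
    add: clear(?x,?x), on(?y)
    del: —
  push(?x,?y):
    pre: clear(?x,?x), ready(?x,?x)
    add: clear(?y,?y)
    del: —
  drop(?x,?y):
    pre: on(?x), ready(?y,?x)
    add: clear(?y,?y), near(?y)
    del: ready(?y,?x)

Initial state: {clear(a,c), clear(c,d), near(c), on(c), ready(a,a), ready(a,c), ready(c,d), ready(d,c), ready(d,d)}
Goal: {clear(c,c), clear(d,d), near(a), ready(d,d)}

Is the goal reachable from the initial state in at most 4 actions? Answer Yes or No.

Yes

1. swap(c,a)  →  {clear(a,c), clear(c,c), clear(c,d), near(c), on(a), on(c), ready(a,a), ready(a,c), ready(c,d), ready(d,c), ready(d,d)}
2. drop(a,a)  →  {clear(a,a), clear(a,c), clear(c,c), clear(c,d), near(a), near(c), on(a), on(c), ready(a,c), ready(c,d), ready(d,c), ready(d,d)}
3. drop(c,d)  →  {clear(a,a), clear(a,c), clear(c,c), clear(c,d), clear(d,d), near(a), near(c), near(d), on(a), on(c), ready(a,c), ready(c,d), ready(d,d)}
optimal plan length = 3; 3 ≤ 4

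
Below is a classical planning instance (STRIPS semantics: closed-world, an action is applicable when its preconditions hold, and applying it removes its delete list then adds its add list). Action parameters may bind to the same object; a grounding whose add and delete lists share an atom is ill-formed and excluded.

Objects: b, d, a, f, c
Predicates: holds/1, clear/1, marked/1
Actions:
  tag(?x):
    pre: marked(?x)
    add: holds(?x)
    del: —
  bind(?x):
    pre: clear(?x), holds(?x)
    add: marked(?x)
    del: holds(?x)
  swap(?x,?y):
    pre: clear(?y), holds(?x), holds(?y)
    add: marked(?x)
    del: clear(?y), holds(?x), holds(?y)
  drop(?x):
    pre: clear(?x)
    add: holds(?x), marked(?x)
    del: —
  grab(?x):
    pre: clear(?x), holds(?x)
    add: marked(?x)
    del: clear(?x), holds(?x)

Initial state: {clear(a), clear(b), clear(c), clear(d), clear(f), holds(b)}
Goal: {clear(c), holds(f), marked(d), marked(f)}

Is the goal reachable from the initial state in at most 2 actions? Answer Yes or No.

1. drop(d)  →  {clear(a), clear(b), clear(c), clear(d), clear(f), holds(b), holds(d), marked(d)}
2. drop(f)  →  {clear(a), clear(b), clear(c), clear(d), clear(f), holds(b), holds(d), holds(f), marked(d), marked(f)}
optimal plan length = 2; 2 ≤ 2

Yes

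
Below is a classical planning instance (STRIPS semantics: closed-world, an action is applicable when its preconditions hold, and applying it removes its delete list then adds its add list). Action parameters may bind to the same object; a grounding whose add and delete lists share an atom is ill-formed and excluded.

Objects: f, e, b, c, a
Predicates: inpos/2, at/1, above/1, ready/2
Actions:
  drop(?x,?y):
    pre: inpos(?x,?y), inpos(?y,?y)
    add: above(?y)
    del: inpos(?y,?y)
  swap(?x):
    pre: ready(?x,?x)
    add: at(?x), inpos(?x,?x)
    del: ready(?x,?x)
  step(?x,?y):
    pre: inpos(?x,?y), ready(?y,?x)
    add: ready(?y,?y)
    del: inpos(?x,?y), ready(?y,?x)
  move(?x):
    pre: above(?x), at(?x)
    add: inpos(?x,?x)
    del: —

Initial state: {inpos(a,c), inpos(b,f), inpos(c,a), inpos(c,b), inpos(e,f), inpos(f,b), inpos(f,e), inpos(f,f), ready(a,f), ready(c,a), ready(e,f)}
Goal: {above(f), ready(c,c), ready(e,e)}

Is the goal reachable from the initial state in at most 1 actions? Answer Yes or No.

No

1. drop(f,f)  →  {above(f), inpos(a,c), inpos(b,f), inpos(c,a), inpos(c,b), inpos(e,f), inpos(f,b), inpos(f,e), ready(a,f), ready(c,a), ready(e,f)}
2. step(f,e)  →  {above(f), inpos(a,c), inpos(b,f), inpos(c,a), inpos(c,b), inpos(e,f), inpos(f,b), ready(a,f), ready(c,a), ready(e,e)}
3. step(a,c)  →  {above(f), inpos(b,f), inpos(c,a), inpos(c,b), inpos(e,f), inpos(f,b), ready(a,f), ready(c,c), ready(e,e)}
optimal plan length = 3; 3 > 1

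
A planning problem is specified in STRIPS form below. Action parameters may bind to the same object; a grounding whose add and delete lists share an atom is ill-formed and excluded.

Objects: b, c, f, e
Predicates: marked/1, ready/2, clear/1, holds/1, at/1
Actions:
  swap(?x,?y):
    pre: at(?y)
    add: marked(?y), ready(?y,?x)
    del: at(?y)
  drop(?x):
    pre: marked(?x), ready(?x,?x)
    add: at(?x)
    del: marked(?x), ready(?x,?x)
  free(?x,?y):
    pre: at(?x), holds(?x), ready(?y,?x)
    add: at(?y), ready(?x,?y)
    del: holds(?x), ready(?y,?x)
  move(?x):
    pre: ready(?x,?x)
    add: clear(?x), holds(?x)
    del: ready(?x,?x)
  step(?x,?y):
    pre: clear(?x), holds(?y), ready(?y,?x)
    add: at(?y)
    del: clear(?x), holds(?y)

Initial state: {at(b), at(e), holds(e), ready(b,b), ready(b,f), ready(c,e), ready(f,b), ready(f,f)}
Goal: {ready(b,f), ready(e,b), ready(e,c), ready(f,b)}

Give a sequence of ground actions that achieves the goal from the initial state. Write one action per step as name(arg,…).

free(e,c); swap(b,e)

1. free(e,c)  →  {at(b), at(c), at(e), ready(b,b), ready(b,f), ready(e,c), ready(f,b), ready(f,f)}
2. swap(b,e)  →  {at(b), at(c), marked(e), ready(b,b), ready(b,f), ready(e,b), ready(e,c), ready(f,b), ready(f,f)}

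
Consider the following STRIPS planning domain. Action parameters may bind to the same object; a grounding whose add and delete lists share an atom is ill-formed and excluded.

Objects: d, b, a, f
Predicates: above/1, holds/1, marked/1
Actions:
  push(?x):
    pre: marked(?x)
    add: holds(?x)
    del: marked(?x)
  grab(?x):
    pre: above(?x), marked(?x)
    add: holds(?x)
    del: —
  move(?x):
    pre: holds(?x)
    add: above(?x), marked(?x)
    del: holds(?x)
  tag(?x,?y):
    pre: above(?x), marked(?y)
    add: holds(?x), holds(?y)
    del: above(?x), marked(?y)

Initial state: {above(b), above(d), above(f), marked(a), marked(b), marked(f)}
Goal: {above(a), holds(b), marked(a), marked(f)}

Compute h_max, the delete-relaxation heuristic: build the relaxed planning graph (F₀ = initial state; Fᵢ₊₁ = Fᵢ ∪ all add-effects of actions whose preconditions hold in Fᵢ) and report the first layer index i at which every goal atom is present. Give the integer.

2

F0 = init (6 atoms)
F1 = F0 ∪ {holds(a), holds(b), holds(d), holds(f)}  (10 atoms)
F2 = F1 ∪ {above(a), marked(d)}  (12 atoms)
goal ⊆ F2  ⇒  h_max = 2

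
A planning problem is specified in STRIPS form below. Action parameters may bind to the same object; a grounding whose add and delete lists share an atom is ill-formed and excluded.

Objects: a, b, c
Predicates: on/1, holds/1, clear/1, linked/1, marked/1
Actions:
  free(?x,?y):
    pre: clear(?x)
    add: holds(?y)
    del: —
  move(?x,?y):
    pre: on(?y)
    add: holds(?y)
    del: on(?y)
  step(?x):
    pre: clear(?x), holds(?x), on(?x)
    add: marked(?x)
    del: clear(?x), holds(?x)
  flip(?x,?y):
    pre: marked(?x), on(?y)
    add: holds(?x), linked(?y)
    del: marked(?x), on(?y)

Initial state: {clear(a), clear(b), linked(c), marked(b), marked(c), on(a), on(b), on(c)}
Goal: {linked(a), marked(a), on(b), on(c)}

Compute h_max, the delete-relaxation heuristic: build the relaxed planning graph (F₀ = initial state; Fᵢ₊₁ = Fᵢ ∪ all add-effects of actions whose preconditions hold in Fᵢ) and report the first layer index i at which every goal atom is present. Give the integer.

F0 = init (8 atoms)
F1 = F0 ∪ {holds(a), holds(b), holds(c), linked(a), linked(b)}  (13 atoms)
F2 = F1 ∪ {marked(a)}  (14 atoms)
goal ⊆ F2  ⇒  h_max = 2

2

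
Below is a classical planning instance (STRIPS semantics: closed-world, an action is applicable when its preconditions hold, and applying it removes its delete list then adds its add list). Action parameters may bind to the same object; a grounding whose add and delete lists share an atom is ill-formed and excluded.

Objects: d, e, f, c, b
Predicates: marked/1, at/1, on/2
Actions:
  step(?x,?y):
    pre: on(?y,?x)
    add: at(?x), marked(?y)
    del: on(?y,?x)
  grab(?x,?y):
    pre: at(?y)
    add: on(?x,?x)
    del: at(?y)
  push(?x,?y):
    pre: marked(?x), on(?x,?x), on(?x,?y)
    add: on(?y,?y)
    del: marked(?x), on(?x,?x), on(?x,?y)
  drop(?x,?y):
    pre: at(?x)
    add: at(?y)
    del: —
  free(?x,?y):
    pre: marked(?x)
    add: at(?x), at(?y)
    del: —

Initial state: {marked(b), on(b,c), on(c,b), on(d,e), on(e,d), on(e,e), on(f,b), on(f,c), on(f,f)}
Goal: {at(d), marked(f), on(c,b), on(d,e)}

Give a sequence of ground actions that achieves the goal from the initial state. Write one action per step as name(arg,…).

1. step(d,e)  →  {at(d), marked(b), marked(e), on(b,c), on(c,b), on(d,e), on(e,e), on(f,b), on(f,c), on(f,f)}
2. step(f,f)  →  {at(d), at(f), marked(b), marked(e), marked(f), on(b,c), on(c,b), on(d,e), on(e,e), on(f,b), on(f,c)}

step(d,e); step(f,f)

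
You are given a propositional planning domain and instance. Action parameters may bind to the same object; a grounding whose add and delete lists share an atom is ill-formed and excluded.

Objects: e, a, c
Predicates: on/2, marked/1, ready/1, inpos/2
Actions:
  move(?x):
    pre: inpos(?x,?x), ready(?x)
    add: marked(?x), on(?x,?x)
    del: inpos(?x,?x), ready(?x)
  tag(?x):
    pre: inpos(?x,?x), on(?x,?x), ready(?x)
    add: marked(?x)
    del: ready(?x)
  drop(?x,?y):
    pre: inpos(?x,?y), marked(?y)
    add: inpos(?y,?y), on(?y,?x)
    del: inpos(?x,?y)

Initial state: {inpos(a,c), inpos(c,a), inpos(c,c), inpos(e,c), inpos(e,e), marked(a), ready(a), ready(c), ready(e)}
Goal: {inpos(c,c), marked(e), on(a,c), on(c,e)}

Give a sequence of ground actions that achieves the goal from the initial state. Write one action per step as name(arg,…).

move(e); move(c); drop(e,c); drop(c,a)

1. move(e)  →  {inpos(a,c), inpos(c,a), inpos(c,c), inpos(e,c), marked(a), marked(e), on(e,e), ready(a), ready(c)}
2. move(c)  →  {inpos(a,c), inpos(c,a), inpos(e,c), marked(a), marked(c), marked(e), on(c,c), on(e,e), ready(a)}
3. drop(e,c)  →  {inpos(a,c), inpos(c,a), inpos(c,c), marked(a), marked(c), marked(e), on(c,c), on(c,e), on(e,e), ready(a)}
4. drop(c,a)  →  {inpos(a,a), inpos(a,c), inpos(c,c), marked(a), marked(c), marked(e), on(a,c), on(c,c), on(c,e), on(e,e), ready(a)}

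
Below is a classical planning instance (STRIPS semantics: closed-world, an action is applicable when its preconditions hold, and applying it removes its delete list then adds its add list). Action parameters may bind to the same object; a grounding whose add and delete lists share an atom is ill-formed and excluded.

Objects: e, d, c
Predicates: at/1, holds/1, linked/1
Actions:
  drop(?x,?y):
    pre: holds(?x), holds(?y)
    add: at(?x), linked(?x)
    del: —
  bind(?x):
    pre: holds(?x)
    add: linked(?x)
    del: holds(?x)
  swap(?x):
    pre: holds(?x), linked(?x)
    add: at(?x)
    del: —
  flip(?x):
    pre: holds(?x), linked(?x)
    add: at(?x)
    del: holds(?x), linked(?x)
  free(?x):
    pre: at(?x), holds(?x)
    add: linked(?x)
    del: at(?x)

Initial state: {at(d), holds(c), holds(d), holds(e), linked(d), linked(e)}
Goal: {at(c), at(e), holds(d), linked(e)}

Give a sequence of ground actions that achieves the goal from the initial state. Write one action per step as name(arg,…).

drop(e,e); drop(c,e)

1. drop(e,e)  →  {at(d), at(e), holds(c), holds(d), holds(e), linked(d), linked(e)}
2. drop(c,e)  →  {at(c), at(d), at(e), holds(c), holds(d), holds(e), linked(c), linked(d), linked(e)}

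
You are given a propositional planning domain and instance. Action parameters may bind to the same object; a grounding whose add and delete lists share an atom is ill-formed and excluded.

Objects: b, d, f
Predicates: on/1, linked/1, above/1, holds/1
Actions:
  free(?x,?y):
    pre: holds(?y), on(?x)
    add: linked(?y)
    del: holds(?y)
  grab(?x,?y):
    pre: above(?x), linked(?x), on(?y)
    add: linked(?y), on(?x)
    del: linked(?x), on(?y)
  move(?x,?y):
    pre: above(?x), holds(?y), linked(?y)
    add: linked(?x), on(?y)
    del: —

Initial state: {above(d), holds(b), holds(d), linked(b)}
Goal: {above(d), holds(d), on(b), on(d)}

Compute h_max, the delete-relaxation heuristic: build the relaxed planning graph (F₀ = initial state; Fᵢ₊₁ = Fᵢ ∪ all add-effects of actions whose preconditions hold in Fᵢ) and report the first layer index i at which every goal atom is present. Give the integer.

2

F0 = init (4 atoms)
F1 = F0 ∪ {linked(d), on(b)}  (6 atoms)
F2 = F1 ∪ {on(d)}  (7 atoms)
goal ⊆ F2  ⇒  h_max = 2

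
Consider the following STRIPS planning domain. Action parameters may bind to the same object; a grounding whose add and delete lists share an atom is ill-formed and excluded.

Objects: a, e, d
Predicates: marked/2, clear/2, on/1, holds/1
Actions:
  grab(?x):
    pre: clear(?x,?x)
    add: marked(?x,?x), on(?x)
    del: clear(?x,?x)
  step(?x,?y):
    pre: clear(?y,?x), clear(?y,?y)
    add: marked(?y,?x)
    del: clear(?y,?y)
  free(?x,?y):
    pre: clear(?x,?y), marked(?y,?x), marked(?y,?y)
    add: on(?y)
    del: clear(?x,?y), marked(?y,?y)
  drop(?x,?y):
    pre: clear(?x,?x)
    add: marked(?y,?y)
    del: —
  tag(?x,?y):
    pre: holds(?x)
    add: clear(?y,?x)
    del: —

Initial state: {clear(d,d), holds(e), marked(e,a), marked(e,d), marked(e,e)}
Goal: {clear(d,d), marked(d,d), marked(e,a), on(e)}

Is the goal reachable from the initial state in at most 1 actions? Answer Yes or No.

1. drop(d,d)  →  {clear(d,d), holds(e), marked(d,d), marked(e,a), marked(e,d), marked(e,e)}
2. tag(e,a)  →  {clear(a,e), clear(d,d), holds(e), marked(d,d), marked(e,a), marked(e,d), marked(e,e)}
3. free(a,e)  →  {clear(d,d), holds(e), marked(d,d), marked(e,a), marked(e,d), on(e)}
optimal plan length = 3; 3 > 1

No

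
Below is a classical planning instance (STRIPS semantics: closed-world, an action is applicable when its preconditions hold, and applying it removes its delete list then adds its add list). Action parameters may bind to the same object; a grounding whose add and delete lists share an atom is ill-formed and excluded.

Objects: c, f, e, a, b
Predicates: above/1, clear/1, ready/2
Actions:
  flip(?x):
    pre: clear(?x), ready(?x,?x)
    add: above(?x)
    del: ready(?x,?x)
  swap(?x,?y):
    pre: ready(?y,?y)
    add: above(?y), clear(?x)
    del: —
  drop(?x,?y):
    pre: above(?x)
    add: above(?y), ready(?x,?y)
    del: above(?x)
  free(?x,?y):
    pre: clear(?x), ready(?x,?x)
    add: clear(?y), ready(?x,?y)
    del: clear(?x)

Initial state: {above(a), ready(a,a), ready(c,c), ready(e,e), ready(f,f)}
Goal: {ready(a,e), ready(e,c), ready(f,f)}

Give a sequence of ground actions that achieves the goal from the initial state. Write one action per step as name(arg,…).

drop(a,e); drop(e,c)

1. drop(a,e)  →  {above(e), ready(a,a), ready(a,e), ready(c,c), ready(e,e), ready(f,f)}
2. drop(e,c)  →  {above(c), ready(a,a), ready(a,e), ready(c,c), ready(e,c), ready(e,e), ready(f,f)}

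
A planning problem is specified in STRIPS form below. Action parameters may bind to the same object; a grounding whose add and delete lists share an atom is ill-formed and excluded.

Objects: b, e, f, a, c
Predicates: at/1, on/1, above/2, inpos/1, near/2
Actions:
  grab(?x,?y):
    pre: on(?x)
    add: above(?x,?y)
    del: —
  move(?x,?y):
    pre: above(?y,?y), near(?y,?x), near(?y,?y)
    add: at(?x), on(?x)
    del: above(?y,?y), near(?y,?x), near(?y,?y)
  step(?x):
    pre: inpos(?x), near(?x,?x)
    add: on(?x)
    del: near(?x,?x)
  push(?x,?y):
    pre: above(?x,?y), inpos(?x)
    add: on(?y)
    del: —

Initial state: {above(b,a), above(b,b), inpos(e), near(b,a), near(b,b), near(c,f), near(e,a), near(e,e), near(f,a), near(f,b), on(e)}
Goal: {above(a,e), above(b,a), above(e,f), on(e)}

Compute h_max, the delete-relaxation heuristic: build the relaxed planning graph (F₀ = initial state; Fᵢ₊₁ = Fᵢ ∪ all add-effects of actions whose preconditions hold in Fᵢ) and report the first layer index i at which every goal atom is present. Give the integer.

F0 = init (11 atoms)
F1 = F0 ∪ {above(e,a), above(e,b), above(e,c), above(e,e), above(e,f), at(a), at(b), on(a), on(b)}  (20 atoms)
F2 = F1 ∪ {above(a,a), above(a,b), above(a,c), above(a,e), above(a,f), above(b,c), above(b,e), above(b,f), at(e), on(c), on(f)}  (31 atoms)
goal ⊆ F2  ⇒  h_max = 2

2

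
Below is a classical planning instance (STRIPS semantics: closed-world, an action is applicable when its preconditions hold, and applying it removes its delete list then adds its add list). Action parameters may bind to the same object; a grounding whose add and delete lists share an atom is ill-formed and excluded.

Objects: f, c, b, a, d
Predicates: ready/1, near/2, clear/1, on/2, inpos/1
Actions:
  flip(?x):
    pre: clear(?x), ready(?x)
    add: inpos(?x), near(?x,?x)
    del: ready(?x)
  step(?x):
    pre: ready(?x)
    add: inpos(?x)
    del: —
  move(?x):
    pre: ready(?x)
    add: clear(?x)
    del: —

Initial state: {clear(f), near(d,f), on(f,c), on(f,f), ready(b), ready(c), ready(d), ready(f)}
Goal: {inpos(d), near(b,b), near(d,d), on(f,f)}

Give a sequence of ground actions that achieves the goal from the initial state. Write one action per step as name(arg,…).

move(b); flip(b); move(d); flip(d)

1. move(b)  →  {clear(b), clear(f), near(d,f), on(f,c), on(f,f), ready(b), ready(c), ready(d), ready(f)}
2. flip(b)  →  {clear(b), clear(f), inpos(b), near(b,b), near(d,f), on(f,c), on(f,f), ready(c), ready(d), ready(f)}
3. move(d)  →  {clear(b), clear(d), clear(f), inpos(b), near(b,b), near(d,f), on(f,c), on(f,f), ready(c), ready(d), ready(f)}
4. flip(d)  →  {clear(b), clear(d), clear(f), inpos(b), inpos(d), near(b,b), near(d,d), near(d,f), on(f,c), on(f,f), ready(c), ready(f)}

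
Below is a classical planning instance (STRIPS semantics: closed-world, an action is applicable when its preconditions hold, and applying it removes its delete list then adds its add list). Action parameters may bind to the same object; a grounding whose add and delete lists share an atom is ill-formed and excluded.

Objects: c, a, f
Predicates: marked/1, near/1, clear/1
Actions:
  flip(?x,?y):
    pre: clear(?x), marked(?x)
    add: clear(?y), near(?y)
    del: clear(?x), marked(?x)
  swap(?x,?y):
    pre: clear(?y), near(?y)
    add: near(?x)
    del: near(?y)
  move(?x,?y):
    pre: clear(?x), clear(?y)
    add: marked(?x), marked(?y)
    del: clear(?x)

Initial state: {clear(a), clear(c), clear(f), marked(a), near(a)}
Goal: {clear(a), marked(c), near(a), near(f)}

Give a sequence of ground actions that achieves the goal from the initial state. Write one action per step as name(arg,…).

1. flip(a,f)  →  {clear(c), clear(f), near(a), near(f)}
2. move(c,f)  →  {clear(f), marked(c), marked(f), near(a), near(f)}
3. flip(f,a)  →  {clear(a), marked(c), near(a), near(f)}

flip(a,f); move(c,f); flip(f,a)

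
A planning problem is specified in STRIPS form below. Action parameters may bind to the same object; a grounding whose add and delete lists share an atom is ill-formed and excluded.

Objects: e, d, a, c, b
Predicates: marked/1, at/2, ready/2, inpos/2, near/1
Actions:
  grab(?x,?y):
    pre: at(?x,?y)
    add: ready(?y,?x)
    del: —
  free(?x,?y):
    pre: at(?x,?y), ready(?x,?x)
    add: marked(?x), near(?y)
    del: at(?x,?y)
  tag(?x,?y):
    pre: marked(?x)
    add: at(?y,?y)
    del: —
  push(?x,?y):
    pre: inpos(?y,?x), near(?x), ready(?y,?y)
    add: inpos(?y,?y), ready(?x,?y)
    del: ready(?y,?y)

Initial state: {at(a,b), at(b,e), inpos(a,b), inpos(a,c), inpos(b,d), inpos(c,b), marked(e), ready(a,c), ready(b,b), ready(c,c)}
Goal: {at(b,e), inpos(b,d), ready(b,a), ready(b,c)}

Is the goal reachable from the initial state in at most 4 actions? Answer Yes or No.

Yes

1. grab(a,b)  →  {at(a,b), at(b,e), inpos(a,b), inpos(a,c), inpos(b,d), inpos(c,b), marked(e), ready(a,c), ready(b,a), ready(b,b), ready(c,c)}
2. tag(e,b)  →  {at(a,b), at(b,b), at(b,e), inpos(a,b), inpos(a,c), inpos(b,d), inpos(c,b), marked(e), ready(a,c), ready(b,a), ready(b,b), ready(c,c)}
3. free(b,b)  →  {at(a,b), at(b,e), inpos(a,b), inpos(a,c), inpos(b,d), inpos(c,b), marked(b), marked(e), near(b), ready(a,c), ready(b,a), ready(b,b), ready(c,c)}
4. push(b,c)  →  {at(a,b), at(b,e), inpos(a,b), inpos(a,c), inpos(b,d), inpos(c,b), inpos(c,c), marked(b), marked(e), near(b), ready(a,c), ready(b,a), ready(b,b), ready(b,c)}
optimal plan length = 4; 4 ≤ 4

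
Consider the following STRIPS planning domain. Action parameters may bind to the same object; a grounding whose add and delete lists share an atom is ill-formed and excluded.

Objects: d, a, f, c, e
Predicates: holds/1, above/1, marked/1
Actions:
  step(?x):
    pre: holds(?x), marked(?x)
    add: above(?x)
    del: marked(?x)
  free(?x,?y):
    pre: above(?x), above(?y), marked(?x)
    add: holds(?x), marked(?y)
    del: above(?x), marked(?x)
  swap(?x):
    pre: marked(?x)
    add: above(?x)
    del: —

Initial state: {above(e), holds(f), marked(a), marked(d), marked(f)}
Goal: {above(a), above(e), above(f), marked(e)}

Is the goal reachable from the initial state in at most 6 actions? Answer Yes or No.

Yes

1. step(f)  →  {above(e), above(f), holds(f), marked(a), marked(d)}
2. swap(d)  →  {above(d), above(e), above(f), holds(f), marked(a), marked(d)}
3. free(d,e)  →  {above(e), above(f), holds(d), holds(f), marked(a), marked(e)}
4. swap(a)  →  {above(a), above(e), above(f), holds(d), holds(f), marked(a), marked(e)}
optimal plan length = 4; 4 ≤ 6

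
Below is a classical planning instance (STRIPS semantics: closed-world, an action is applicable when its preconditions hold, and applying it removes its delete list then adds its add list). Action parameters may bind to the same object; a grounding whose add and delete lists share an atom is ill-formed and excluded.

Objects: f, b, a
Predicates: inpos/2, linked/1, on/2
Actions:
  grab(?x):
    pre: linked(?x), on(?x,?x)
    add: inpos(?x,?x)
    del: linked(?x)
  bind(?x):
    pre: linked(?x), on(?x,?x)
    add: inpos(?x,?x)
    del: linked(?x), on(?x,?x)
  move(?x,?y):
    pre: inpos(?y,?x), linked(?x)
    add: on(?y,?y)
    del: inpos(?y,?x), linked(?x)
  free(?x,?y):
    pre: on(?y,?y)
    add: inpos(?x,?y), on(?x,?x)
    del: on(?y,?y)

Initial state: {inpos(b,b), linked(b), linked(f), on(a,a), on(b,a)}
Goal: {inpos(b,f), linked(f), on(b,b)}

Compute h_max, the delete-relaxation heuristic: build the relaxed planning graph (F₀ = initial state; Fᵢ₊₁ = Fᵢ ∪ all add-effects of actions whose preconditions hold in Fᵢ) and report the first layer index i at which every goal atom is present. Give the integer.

F0 = init (5 atoms)
F1 = F0 ∪ {inpos(b,a), inpos(f,a), on(b,b), on(f,f)}  (9 atoms)
F2 = F1 ∪ {inpos(a,b), inpos(a,f), inpos(b,f), inpos(f,b), inpos(f,f)}  (14 atoms)
goal ⊆ F2  ⇒  h_max = 2

2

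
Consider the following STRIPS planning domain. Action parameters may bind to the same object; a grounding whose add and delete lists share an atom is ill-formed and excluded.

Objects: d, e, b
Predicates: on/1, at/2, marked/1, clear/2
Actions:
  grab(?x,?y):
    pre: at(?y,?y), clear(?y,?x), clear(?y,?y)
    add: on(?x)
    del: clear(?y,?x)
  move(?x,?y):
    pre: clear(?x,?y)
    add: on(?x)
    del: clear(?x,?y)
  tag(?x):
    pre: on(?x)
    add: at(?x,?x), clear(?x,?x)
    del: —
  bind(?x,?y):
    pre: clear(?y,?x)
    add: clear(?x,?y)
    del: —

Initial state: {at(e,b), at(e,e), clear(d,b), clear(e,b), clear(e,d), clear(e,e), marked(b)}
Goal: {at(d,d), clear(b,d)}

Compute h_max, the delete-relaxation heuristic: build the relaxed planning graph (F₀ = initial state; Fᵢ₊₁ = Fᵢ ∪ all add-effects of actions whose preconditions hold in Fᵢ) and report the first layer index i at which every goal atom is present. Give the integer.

F0 = init (7 atoms)
F1 = F0 ∪ {clear(b,d), clear(b,e), clear(d,e), on(b), on(d), on(e)}  (13 atoms)
F2 = F1 ∪ {at(b,b), at(d,d), clear(b,b), clear(d,d)}  (17 atoms)
goal ⊆ F2  ⇒  h_max = 2

2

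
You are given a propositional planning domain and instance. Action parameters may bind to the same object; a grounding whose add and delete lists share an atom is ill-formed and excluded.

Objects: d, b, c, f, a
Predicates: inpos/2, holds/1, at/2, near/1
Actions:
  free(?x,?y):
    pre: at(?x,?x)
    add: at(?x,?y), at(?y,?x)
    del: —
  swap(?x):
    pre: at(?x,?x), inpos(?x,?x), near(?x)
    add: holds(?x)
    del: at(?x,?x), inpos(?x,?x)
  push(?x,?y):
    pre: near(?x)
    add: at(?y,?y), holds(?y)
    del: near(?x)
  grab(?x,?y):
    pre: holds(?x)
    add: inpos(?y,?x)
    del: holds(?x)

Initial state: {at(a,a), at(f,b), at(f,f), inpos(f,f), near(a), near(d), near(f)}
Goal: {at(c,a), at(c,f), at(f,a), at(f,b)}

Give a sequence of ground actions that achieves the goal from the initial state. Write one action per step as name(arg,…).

free(f,c); free(f,a); free(a,c)

1. free(f,c)  →  {at(a,a), at(c,f), at(f,b), at(f,c), at(f,f), inpos(f,f), near(a), near(d), near(f)}
2. free(f,a)  →  {at(a,a), at(a,f), at(c,f), at(f,a), at(f,b), at(f,c), at(f,f), inpos(f,f), near(a), near(d), near(f)}
3. free(a,c)  →  {at(a,a), at(a,c), at(a,f), at(c,a), at(c,f), at(f,a), at(f,b), at(f,c), at(f,f), inpos(f,f), near(a), near(d), near(f)}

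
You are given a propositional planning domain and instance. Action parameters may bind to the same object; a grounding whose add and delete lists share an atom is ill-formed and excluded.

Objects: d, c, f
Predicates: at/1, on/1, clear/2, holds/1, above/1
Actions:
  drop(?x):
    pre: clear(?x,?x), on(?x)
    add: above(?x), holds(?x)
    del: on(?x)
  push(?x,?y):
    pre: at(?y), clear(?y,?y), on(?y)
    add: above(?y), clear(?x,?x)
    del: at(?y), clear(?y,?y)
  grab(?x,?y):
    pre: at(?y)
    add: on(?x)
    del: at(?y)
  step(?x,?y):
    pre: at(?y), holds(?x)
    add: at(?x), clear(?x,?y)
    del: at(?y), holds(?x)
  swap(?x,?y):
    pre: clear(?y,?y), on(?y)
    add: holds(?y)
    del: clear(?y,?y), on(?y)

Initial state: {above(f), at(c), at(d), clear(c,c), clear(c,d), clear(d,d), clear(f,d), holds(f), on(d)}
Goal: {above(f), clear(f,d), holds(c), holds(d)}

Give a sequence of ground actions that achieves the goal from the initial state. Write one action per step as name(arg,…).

1. drop(d)  →  {above(d), above(f), at(c), at(d), clear(c,c), clear(c,d), clear(d,d), clear(f,d), holds(d), holds(f)}
2. grab(c,d)  →  {above(d), above(f), at(c), clear(c,c), clear(c,d), clear(d,d), clear(f,d), holds(d), holds(f), on(c)}
3. drop(c)  →  {above(c), above(d), above(f), at(c), clear(c,c), clear(c,d), clear(d,d), clear(f,d), holds(c), holds(d), holds(f)}

drop(d); grab(c,d); drop(c)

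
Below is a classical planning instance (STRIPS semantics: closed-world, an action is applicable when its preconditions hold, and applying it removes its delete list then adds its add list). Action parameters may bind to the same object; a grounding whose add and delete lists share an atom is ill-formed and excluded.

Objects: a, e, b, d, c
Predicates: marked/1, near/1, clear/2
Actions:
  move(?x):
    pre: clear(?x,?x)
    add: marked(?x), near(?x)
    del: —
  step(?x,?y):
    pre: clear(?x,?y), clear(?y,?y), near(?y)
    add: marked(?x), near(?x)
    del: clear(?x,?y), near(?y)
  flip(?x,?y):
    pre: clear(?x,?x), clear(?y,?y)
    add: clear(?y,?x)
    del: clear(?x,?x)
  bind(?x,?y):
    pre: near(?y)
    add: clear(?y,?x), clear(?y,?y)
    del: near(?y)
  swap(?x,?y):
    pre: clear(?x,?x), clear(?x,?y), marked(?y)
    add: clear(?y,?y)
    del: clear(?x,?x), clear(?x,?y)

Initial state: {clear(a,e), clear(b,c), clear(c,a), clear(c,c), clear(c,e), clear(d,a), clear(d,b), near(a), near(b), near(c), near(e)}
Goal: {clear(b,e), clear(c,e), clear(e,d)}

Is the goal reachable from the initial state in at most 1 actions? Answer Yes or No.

No

1. bind(e,b)  →  {clear(a,e), clear(b,b), clear(b,c), clear(b,e), clear(c,a), clear(c,c), clear(c,e), clear(d,a), clear(d,b), near(a), near(c), near(e)}
2. bind(d,e)  →  {clear(a,e), clear(b,b), clear(b,c), clear(b,e), clear(c,a), clear(c,c), clear(c,e), clear(d,a), clear(d,b), clear(e,d), clear(e,e), near(a), near(c)}
optimal plan length = 2; 2 > 1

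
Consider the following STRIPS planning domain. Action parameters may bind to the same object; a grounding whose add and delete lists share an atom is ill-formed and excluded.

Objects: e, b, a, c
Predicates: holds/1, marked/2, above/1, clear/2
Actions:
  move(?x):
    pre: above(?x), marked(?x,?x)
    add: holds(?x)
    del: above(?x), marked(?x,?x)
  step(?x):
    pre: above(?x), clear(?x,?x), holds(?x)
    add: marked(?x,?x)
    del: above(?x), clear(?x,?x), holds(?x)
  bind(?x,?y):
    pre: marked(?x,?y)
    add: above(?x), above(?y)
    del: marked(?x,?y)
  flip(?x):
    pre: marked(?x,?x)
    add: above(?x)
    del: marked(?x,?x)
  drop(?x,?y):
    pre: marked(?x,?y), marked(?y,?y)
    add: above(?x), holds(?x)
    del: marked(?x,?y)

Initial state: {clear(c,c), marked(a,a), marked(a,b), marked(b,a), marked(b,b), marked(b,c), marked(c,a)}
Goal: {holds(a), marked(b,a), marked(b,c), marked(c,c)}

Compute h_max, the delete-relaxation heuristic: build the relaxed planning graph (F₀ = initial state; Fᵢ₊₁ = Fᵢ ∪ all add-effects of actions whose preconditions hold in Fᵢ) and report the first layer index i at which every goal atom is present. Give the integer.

2

F0 = init (7 atoms)
F1 = F0 ∪ {above(a), above(b), above(c), holds(a), holds(b), holds(c)}  (13 atoms)
F2 = F1 ∪ {marked(c,c)}  (14 atoms)
goal ⊆ F2  ⇒  h_max = 2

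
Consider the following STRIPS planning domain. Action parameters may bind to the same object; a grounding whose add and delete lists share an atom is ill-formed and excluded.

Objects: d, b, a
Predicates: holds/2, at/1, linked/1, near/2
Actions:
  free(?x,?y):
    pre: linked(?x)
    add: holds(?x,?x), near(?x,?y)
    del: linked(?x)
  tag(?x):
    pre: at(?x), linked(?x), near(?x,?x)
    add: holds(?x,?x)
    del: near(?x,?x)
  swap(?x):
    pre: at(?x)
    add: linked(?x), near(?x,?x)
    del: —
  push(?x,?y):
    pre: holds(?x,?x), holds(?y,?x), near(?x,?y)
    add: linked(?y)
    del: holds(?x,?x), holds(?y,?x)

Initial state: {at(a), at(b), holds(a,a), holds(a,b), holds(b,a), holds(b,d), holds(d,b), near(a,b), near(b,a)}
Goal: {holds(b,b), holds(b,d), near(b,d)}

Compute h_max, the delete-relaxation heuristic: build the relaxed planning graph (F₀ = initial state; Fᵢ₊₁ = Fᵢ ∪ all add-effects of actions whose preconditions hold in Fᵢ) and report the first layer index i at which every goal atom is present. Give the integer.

F0 = init (9 atoms)
F1 = F0 ∪ {linked(a), linked(b), near(a,a), near(b,b)}  (13 atoms)
F2 = F1 ∪ {holds(b,b), near(a,d), near(b,d)}  (16 atoms)
goal ⊆ F2  ⇒  h_max = 2

2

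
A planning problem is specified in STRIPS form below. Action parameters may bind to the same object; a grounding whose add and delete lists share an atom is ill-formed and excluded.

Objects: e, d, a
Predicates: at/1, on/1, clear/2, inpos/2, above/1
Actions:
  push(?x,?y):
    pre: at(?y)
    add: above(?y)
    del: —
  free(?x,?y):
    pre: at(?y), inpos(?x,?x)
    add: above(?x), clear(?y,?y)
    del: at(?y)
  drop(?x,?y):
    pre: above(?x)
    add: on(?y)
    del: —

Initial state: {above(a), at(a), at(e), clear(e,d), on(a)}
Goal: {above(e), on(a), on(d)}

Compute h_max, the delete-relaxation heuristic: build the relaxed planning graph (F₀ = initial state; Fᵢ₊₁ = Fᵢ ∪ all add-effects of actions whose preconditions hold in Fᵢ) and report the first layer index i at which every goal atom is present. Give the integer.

1

F0 = init (5 atoms)
F1 = F0 ∪ {above(e), on(d), on(e)}  (8 atoms)
goal ⊆ F1  ⇒  h_max = 1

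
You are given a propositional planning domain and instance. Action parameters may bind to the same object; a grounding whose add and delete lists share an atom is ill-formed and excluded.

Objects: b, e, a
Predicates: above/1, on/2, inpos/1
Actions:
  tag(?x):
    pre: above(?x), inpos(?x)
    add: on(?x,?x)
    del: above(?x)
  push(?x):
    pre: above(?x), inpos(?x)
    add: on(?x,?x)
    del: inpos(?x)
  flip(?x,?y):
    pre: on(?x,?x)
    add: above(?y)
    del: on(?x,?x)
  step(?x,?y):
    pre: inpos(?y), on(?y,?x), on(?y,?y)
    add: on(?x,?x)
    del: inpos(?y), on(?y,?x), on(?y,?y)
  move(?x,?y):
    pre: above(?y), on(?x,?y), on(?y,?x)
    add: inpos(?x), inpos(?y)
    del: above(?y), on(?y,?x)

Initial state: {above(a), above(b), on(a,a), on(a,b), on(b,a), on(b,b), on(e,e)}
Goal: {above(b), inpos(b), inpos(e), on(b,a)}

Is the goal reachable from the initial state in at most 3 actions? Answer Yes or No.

Yes

1. flip(b,e)  →  {above(a), above(b), above(e), on(a,a), on(a,b), on(b,a), on(e,e)}
2. move(b,a)  →  {above(b), above(e), inpos(a), inpos(b), on(a,a), on(b,a), on(e,e)}
3. move(e,e)  →  {above(b), inpos(a), inpos(b), inpos(e), on(a,a), on(b,a)}
optimal plan length = 3; 3 ≤ 3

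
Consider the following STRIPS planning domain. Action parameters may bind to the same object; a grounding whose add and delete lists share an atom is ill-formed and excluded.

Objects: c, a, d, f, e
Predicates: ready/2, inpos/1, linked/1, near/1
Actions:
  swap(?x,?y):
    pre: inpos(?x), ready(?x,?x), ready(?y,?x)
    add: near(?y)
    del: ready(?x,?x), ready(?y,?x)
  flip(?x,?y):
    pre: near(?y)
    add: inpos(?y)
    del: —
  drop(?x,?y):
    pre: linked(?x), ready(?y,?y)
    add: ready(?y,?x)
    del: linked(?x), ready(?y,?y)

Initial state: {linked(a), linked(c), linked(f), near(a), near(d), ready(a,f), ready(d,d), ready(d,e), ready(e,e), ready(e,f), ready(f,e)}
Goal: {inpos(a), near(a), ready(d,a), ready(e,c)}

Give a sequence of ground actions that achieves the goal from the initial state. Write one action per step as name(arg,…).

flip(c,a); drop(c,e); drop(a,d)

1. flip(c,a)  →  {inpos(a), linked(a), linked(c), linked(f), near(a), near(d), ready(a,f), ready(d,d), ready(d,e), ready(e,e), ready(e,f), ready(f,e)}
2. drop(c,e)  →  {inpos(a), linked(a), linked(f), near(a), near(d), ready(a,f), ready(d,d), ready(d,e), ready(e,c), ready(e,f), ready(f,e)}
3. drop(a,d)  →  {inpos(a), linked(f), near(a), near(d), ready(a,f), ready(d,a), ready(d,e), ready(e,c), ready(e,f), ready(f,e)}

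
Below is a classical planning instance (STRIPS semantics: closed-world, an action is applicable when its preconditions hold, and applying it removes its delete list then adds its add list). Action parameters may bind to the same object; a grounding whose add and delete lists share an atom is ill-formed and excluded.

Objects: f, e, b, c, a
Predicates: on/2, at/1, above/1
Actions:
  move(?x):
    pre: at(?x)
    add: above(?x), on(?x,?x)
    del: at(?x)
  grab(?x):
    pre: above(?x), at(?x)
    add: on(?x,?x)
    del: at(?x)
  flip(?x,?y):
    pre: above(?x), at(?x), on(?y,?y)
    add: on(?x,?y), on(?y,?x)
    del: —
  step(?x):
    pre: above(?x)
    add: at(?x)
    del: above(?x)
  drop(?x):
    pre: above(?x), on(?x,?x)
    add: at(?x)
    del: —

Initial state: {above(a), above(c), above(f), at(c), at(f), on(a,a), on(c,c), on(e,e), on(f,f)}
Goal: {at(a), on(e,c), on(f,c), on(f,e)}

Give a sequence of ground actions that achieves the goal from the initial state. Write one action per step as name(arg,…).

flip(f,e); flip(f,c); flip(c,e); step(a)

1. flip(f,e)  →  {above(a), above(c), above(f), at(c), at(f), on(a,a), on(c,c), on(e,e), on(e,f), on(f,e), on(f,f)}
2. flip(f,c)  →  {above(a), above(c), above(f), at(c), at(f), on(a,a), on(c,c), on(c,f), on(e,e), on(e,f), on(f,c), on(f,e), on(f,f)}
3. flip(c,e)  →  {above(a), above(c), above(f), at(c), at(f), on(a,a), on(c,c), on(c,e), on(c,f), on(e,c), on(e,e), on(e,f), on(f,c), on(f,e), on(f,f)}
4. step(a)  →  {above(c), above(f), at(a), at(c), at(f), on(a,a), on(c,c), on(c,e), on(c,f), on(e,c), on(e,e), on(e,f), on(f,c), on(f,e), on(f,f)}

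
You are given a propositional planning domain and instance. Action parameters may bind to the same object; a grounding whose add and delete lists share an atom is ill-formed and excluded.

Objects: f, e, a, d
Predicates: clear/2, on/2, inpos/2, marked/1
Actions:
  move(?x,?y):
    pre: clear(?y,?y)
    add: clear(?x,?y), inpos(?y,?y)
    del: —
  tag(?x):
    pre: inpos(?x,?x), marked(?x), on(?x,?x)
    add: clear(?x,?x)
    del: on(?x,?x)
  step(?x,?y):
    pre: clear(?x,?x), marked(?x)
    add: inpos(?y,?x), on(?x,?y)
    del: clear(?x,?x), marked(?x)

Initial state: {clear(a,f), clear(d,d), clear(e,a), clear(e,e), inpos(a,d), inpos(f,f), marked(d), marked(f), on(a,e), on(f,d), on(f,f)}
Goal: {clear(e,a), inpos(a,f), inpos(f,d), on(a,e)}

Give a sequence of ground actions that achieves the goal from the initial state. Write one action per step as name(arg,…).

tag(f); step(f,a); step(d,f)

1. tag(f)  →  {clear(a,f), clear(d,d), clear(e,a), clear(e,e), clear(f,f), inpos(a,d), inpos(f,f), marked(d), marked(f), on(a,e), on(f,d)}
2. step(f,a)  →  {clear(a,f), clear(d,d), clear(e,a), clear(e,e), inpos(a,d), inpos(a,f), inpos(f,f), marked(d), on(a,e), on(f,a), on(f,d)}
3. step(d,f)  →  {clear(a,f), clear(e,a), clear(e,e), inpos(a,d), inpos(a,f), inpos(f,d), inpos(f,f), on(a,e), on(d,f), on(f,a), on(f,d)}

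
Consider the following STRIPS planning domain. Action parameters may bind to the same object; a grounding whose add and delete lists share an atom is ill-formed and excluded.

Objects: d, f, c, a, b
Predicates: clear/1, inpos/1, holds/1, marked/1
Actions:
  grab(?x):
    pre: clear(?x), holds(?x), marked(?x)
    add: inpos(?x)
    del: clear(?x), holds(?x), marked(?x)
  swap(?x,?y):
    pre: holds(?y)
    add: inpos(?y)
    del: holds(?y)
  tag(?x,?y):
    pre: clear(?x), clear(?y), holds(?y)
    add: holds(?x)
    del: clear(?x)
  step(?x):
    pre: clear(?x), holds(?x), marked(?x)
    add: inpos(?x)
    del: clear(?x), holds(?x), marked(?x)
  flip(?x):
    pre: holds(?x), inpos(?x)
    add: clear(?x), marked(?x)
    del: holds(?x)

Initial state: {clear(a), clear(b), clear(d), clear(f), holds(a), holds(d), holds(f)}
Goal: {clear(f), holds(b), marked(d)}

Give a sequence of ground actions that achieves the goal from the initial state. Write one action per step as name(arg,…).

1. swap(d,d)  →  {clear(a), clear(b), clear(d), clear(f), holds(a), holds(f), inpos(d)}
2. tag(d,f)  →  {clear(a), clear(b), clear(f), holds(a), holds(d), holds(f), inpos(d)}
3. tag(b,f)  →  {clear(a), clear(f), holds(a), holds(b), holds(d), holds(f), inpos(d)}
4. flip(d)  →  {clear(a), clear(d), clear(f), holds(a), holds(b), holds(f), inpos(d), marked(d)}

swap(d,d); tag(d,f); tag(b,f); flip(d)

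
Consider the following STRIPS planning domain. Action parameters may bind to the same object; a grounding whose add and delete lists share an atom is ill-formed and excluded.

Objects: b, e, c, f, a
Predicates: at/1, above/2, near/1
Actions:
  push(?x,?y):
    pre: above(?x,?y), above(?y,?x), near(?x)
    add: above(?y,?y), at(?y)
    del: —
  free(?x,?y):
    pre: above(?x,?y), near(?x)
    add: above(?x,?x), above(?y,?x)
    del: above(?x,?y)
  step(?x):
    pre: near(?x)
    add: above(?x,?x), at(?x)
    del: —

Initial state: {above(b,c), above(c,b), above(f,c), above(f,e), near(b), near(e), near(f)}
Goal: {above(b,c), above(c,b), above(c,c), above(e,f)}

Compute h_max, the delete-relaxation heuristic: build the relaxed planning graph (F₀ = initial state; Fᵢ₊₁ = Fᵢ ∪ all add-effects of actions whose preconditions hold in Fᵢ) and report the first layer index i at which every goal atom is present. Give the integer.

F0 = init (7 atoms)
F1 = F0 ∪ {above(b,b), above(c,c), above(c,f), above(e,e), above(e,f), above(f,f), at(b), at(c), at(e), at(f)}  (17 atoms)
goal ⊆ F1  ⇒  h_max = 1

1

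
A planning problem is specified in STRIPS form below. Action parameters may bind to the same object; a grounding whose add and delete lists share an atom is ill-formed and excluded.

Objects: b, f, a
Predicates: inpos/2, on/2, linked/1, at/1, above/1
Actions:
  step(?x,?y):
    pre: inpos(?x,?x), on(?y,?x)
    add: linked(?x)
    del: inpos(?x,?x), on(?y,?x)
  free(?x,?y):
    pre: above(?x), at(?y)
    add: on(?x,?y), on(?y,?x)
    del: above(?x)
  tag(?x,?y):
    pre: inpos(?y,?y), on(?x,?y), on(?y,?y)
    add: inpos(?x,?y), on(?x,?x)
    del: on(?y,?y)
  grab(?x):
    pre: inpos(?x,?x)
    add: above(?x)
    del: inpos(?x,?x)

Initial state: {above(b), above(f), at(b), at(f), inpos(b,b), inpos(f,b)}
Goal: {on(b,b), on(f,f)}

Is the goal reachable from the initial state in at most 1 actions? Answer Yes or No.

1. free(b,b)  →  {above(f), at(b), at(f), inpos(b,b), inpos(f,b), on(b,b)}
2. free(f,f)  →  {at(b), at(f), inpos(b,b), inpos(f,b), on(b,b), on(f,f)}
optimal plan length = 2; 2 > 1

No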